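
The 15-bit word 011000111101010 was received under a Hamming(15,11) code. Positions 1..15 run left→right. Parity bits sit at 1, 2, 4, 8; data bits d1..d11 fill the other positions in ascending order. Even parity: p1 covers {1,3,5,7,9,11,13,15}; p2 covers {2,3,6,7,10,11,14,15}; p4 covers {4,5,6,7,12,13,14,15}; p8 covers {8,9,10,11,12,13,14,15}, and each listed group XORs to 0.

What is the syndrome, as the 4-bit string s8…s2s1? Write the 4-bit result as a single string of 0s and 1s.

1111

s1 (pos 1,3,5,7,9,11,13,15): 0⊕1⊕0⊕1⊕1⊕0⊕0⊕0 = 1
s2 (pos 2,3,6,7,10,11,14,15): 1⊕1⊕0⊕1⊕1⊕0⊕1⊕0 = 1
s4 (pos 4,5,6,7,12,13,14,15): 0⊕0⊕0⊕1⊕1⊕0⊕1⊕0 = 1
s8 (pos 8,9,10,11,12,13,14,15): 1⊕1⊕1⊕0⊕1⊕0⊕1⊕0 = 1
Syndrome s8…s1 = 1111 → error at position 15.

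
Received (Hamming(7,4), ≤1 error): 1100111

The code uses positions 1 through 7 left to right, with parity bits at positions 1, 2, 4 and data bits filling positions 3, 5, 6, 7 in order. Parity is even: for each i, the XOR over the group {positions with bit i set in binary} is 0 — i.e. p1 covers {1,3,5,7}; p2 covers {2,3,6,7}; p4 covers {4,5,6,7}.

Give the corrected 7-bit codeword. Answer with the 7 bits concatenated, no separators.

1100110

s1 (pos 1,3,5,7): 1⊕0⊕1⊕1 = 1
s2 (pos 2,3,6,7): 1⊕0⊕1⊕1 = 1
s4 (pos 4,5,6,7): 0⊕1⊕1⊕1 = 1
Syndrome s4…s1 = 111 → error at position 7.
Flip position 7: 1100111 → 1100110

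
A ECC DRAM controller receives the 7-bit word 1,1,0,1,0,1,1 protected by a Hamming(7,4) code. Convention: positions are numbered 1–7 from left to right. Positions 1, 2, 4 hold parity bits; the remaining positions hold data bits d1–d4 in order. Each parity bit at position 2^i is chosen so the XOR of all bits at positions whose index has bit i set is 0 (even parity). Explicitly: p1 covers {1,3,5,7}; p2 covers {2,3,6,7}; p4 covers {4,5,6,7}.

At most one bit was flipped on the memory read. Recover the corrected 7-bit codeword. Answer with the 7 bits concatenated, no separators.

s1 (pos 1,3,5,7): 1⊕0⊕0⊕1 = 0
s2 (pos 2,3,6,7): 1⊕0⊕1⊕1 = 1
s4 (pos 4,5,6,7): 1⊕0⊕1⊕1 = 1
Syndrome s4…s1 = 110 → error at position 6.
Flip position 6: 1101011 → 1101001

1101001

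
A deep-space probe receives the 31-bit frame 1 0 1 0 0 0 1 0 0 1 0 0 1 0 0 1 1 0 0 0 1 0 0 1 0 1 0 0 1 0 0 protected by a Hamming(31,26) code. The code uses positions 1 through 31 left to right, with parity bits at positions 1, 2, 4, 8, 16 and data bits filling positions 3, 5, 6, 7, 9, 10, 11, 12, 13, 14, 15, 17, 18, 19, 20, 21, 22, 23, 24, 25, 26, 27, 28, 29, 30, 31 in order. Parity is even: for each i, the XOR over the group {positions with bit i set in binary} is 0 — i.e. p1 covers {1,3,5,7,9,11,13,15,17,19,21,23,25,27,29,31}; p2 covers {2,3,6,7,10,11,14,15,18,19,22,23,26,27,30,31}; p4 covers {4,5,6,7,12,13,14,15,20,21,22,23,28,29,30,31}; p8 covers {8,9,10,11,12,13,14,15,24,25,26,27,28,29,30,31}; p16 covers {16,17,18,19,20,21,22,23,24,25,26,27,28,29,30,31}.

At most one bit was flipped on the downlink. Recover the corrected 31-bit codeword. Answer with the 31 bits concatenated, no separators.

1010001011001001100010010100100

s1 (pos 1,3,5,7,9,11,13,15,17,19,21,23,25,27,29,31): 1⊕1⊕0⊕1⊕0⊕0⊕1⊕0⊕1⊕0⊕1⊕0⊕0⊕0⊕1⊕0 = 1
s2 (pos 2,3,6,7,10,11,14,15,18,19,22,23,26,27,30,31): 0⊕1⊕0⊕1⊕1⊕0⊕0⊕0⊕0⊕0⊕0⊕0⊕1⊕0⊕0⊕0 = 0
s4 (pos 4,5,6,7,12,13,14,15,20,21,22,23,28,29,30,31): 0⊕0⊕0⊕1⊕0⊕1⊕0⊕0⊕0⊕1⊕0⊕0⊕0⊕1⊕0⊕0 = 0
s8 (pos 8,9,10,11,12,13,14,15,24,25,26,27,28,29,30,31): 0⊕0⊕1⊕0⊕0⊕1⊕0⊕0⊕1⊕0⊕1⊕0⊕0⊕1⊕0⊕0 = 1
s16 (pos 16,17,18,19,20,21,22,23,24,25,26,27,28,29,30,31): 1⊕1⊕0⊕0⊕0⊕1⊕0⊕0⊕1⊕0⊕1⊕0⊕0⊕1⊕0⊕0 = 0
Syndrome s16…s1 = 01001 → error at position 9.
Flip position 9: 1010001001001001100010010100100 → 1010001011001001100010010100100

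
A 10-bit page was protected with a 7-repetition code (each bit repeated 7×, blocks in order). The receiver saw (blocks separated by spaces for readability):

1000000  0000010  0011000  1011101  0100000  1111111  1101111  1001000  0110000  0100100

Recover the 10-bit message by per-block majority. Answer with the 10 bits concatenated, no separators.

Block 1 (1000000): 1 one → 0
Block 2 (0000010): 1 one → 0
Block 3 (0011000): 2 ones → 0
Block 4 (1011101): 5 ones → 1
Block 5 (0100000): 1 one → 0
Block 6 (1111111): 7 ones → 1
Block 7 (1101111): 6 ones → 1
Block 8 (1001000): 2 ones → 0
Block 9 (0110000): 2 ones → 0
Block 10 (0100100): 2 ones → 0

0001011000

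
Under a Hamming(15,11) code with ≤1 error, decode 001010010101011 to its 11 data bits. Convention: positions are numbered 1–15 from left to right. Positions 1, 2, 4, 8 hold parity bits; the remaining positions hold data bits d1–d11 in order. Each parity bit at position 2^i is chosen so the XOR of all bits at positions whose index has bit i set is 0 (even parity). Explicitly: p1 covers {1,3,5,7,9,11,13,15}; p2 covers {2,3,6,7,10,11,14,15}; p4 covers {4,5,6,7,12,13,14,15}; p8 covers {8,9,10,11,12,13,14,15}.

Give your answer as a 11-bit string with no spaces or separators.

11001101011

s1 (pos 1,3,5,7,9,11,13,15): 0⊕1⊕1⊕0⊕0⊕0⊕0⊕1 = 1
s2 (pos 2,3,6,7,10,11,14,15): 0⊕1⊕0⊕0⊕1⊕0⊕1⊕1 = 0
s4 (pos 4,5,6,7,12,13,14,15): 0⊕1⊕0⊕0⊕1⊕0⊕1⊕1 = 0
s8 (pos 8,9,10,11,12,13,14,15): 1⊕0⊕1⊕0⊕1⊕0⊕1⊕1 = 1
Syndrome s8…s1 = 1001 → error at position 9.
Flip position 9: 001010010101011 → 001010011101011
Read data bits from positions 3,5,6,7,9,10,11,12,13,14,15: 11001101011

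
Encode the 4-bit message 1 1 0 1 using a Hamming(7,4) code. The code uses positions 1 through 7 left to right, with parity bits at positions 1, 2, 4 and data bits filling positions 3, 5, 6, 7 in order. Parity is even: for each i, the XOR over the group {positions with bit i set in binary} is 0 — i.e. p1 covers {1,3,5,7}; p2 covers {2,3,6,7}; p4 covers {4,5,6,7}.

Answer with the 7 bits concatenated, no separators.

1010101

Place data at non-parity positions: p1 p2 1 p4 1 0 1
p1 (pos 1,3,5,7): XOR of data positions = 1⊕1⊕1 = 1
p2 (pos 2,3,6,7): XOR of data positions = 1⊕0⊕1 = 0
p4 (pos 4,5,6,7): XOR of data positions = 1⊕0⊕1 = 0
Codeword: 1010101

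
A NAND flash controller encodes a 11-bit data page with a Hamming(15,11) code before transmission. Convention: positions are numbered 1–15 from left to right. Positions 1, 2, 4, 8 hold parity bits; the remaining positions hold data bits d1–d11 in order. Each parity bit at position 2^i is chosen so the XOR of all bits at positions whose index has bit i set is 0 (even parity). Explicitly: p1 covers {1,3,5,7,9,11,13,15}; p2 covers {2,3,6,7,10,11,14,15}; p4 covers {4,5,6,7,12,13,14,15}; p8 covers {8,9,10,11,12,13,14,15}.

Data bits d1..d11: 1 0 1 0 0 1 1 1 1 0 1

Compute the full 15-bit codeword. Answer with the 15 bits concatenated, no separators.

Place data at non-parity positions: p1 p2 1 p4 0 1 0 p8 0 1 1 1 1 0 1
p1 (pos 1,3,5,7,9,11,13,15): XOR of data positions = 1⊕0⊕0⊕0⊕1⊕1⊕1 = 0
p2 (pos 2,3,6,7,10,11,14,15): XOR of data positions = 1⊕1⊕0⊕1⊕1⊕0⊕1 = 1
p4 (pos 4,5,6,7,12,13,14,15): XOR of data positions = 0⊕1⊕0⊕1⊕1⊕0⊕1 = 0
p8 (pos 8,9,10,11,12,13,14,15): XOR of data positions = 0⊕1⊕1⊕1⊕1⊕0⊕1 = 1
Codeword: 011001010111101

011001010111101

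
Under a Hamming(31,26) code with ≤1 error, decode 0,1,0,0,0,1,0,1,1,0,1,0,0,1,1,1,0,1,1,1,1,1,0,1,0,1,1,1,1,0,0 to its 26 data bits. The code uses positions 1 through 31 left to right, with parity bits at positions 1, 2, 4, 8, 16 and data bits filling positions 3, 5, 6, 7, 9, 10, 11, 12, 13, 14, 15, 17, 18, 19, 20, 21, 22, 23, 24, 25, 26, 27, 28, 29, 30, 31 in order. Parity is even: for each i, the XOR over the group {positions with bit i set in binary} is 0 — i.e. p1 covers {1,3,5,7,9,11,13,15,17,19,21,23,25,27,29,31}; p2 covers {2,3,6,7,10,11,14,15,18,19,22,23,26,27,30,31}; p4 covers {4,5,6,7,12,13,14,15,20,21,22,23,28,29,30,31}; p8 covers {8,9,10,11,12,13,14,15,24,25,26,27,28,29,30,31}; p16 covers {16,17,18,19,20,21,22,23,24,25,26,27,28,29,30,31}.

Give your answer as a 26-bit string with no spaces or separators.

s1 (pos 1,3,5,7,9,11,13,15,17,19,21,23,25,27,29,31): 0⊕0⊕0⊕0⊕1⊕1⊕0⊕1⊕0⊕1⊕1⊕0⊕0⊕1⊕1⊕0 = 1
s2 (pos 2,3,6,7,10,11,14,15,18,19,22,23,26,27,30,31): 1⊕0⊕1⊕0⊕0⊕1⊕1⊕1⊕1⊕1⊕1⊕0⊕1⊕1⊕0⊕0 = 0
s4 (pos 4,5,6,7,12,13,14,15,20,21,22,23,28,29,30,31): 0⊕0⊕1⊕0⊕0⊕0⊕1⊕1⊕1⊕1⊕1⊕0⊕1⊕1⊕0⊕0 = 0
s8 (pos 8,9,10,11,12,13,14,15,24,25,26,27,28,29,30,31): 1⊕1⊕0⊕1⊕0⊕0⊕1⊕1⊕1⊕0⊕1⊕1⊕1⊕1⊕0⊕0 = 0
s16 (pos 16,17,18,19,20,21,22,23,24,25,26,27,28,29,30,31): 1⊕0⊕1⊕1⊕1⊕1⊕1⊕0⊕1⊕0⊕1⊕1⊕1⊕1⊕0⊕0 = 1
Syndrome s16…s1 = 10001 → error at position 17.
Flip position 17: 0100010110100111011111010111100 → 0100010110100111111111010111100
Read data bits from positions 3,5,6,7,9,10,11,12,13,14,15,17,18,19,20,21,22,23,24,25,26,27,28,29,30,31: 00101010011111111010111100

00101010011111111010111100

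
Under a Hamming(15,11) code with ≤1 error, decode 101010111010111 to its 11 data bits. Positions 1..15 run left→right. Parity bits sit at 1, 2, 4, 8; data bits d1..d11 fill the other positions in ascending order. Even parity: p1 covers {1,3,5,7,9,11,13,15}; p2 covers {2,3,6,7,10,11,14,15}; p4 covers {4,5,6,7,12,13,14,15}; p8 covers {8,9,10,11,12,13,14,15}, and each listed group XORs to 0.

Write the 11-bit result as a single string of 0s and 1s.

s1 (pos 1,3,5,7,9,11,13,15): 1⊕1⊕1⊕1⊕1⊕1⊕1⊕1 = 0
s2 (pos 2,3,6,7,10,11,14,15): 0⊕1⊕0⊕1⊕0⊕1⊕1⊕1 = 1
s4 (pos 4,5,6,7,12,13,14,15): 0⊕1⊕0⊕1⊕0⊕1⊕1⊕1 = 1
s8 (pos 8,9,10,11,12,13,14,15): 1⊕1⊕0⊕1⊕0⊕1⊕1⊕1 = 0
Syndrome s8…s1 = 0110 → error at position 6.
Flip position 6: 101010111010111 → 101011111010111
Read data bits from positions 3,5,6,7,9,10,11,12,13,14,15: 11111010111

11111010111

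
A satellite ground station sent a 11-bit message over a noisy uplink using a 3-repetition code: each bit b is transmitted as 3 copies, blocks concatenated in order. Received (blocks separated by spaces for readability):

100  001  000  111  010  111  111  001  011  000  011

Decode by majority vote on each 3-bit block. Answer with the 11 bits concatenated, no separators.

Block 1 (100): 1 one → 0
Block 2 (001): 1 one → 0
Block 3 (000): 0 ones → 0
Block 4 (111): 3 ones → 1
Block 5 (010): 1 one → 0
Block 6 (111): 3 ones → 1
Block 7 (111): 3 ones → 1
Block 8 (001): 1 one → 0
Block 9 (011): 2 ones → 1
Block 10 (000): 0 ones → 0
Block 11 (011): 2 ones → 1

00010110101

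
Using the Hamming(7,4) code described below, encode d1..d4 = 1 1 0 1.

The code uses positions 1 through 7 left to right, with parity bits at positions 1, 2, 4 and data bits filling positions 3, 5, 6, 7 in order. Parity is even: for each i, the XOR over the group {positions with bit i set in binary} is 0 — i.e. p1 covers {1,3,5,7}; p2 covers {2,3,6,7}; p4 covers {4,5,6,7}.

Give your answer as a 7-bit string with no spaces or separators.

1010101

Place data at non-parity positions: p1 p2 1 p4 1 0 1
p1 (pos 1,3,5,7): XOR of data positions = 1⊕1⊕1 = 1
p2 (pos 2,3,6,7): XOR of data positions = 1⊕0⊕1 = 0
p4 (pos 4,5,6,7): XOR of data positions = 1⊕0⊕1 = 0
Codeword: 1010101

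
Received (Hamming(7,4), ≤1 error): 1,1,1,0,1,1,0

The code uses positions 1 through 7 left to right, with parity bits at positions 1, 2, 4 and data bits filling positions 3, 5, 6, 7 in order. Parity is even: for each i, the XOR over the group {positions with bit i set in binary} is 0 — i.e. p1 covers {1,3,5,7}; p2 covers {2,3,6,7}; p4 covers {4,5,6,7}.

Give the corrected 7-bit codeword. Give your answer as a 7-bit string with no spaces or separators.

s1 (pos 1,3,5,7): 1⊕1⊕1⊕0 = 1
s2 (pos 2,3,6,7): 1⊕1⊕1⊕0 = 1
s4 (pos 4,5,6,7): 0⊕1⊕1⊕0 = 0
Syndrome s4…s1 = 011 → error at position 3.
Flip position 3: 1110110 → 1100110

1100110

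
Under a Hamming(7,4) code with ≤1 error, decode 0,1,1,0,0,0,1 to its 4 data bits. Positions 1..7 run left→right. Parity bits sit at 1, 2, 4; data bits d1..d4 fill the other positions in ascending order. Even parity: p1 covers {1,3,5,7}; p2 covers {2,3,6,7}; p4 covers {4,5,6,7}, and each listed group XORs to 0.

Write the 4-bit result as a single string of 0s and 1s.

1011

s1 (pos 1,3,5,7): 0⊕1⊕0⊕1 = 0
s2 (pos 2,3,6,7): 1⊕1⊕0⊕1 = 1
s4 (pos 4,5,6,7): 0⊕0⊕0⊕1 = 1
Syndrome s4…s1 = 110 → error at position 6.
Flip position 6: 0110001 → 0110011
Read data bits from positions 3,5,6,7: 1011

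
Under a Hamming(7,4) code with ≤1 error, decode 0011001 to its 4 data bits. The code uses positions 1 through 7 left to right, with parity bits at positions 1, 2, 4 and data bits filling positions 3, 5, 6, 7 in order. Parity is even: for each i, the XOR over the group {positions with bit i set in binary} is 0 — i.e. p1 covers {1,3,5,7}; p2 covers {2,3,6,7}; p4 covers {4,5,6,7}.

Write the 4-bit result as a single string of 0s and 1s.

1001

s1 (pos 1,3,5,7): 0⊕1⊕0⊕1 = 0
s2 (pos 2,3,6,7): 0⊕1⊕0⊕1 = 0
s4 (pos 4,5,6,7): 1⊕0⊕0⊕1 = 0
Syndrome s4…s1 = 000 → no error.
Read data bits from positions 3,5,6,7: 1001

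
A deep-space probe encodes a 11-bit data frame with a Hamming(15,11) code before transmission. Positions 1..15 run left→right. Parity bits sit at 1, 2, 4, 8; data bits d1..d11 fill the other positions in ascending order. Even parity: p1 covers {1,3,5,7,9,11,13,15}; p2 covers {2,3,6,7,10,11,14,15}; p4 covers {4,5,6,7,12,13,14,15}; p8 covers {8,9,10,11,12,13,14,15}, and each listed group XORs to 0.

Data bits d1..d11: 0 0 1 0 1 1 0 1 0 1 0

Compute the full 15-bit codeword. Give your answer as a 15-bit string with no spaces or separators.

110101001101010

Place data at non-parity positions: p1 p2 0 p4 0 1 0 p8 1 1 0 1 0 1 0
p1 (pos 1,3,5,7,9,11,13,15): XOR of data positions = 0⊕0⊕0⊕1⊕0⊕0⊕0 = 1
p2 (pos 2,3,6,7,10,11,14,15): XOR of data positions = 0⊕1⊕0⊕1⊕0⊕1⊕0 = 1
p4 (pos 4,5,6,7,12,13,14,15): XOR of data positions = 0⊕1⊕0⊕1⊕0⊕1⊕0 = 1
p8 (pos 8,9,10,11,12,13,14,15): XOR of data positions = 1⊕1⊕0⊕1⊕0⊕1⊕0 = 0
Codeword: 110101001101010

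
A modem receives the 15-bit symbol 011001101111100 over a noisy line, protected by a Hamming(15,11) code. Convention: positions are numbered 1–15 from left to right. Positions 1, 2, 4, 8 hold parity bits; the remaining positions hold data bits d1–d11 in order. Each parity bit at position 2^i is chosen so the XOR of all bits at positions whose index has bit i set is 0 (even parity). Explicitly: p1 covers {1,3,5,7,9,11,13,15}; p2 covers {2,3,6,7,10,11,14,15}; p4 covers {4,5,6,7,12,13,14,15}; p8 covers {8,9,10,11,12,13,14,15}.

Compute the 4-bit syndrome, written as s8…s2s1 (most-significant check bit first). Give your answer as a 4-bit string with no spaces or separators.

1001

s1 (pos 1,3,5,7,9,11,13,15): 0⊕1⊕0⊕1⊕1⊕1⊕1⊕0 = 1
s2 (pos 2,3,6,7,10,11,14,15): 1⊕1⊕1⊕1⊕1⊕1⊕0⊕0 = 0
s4 (pos 4,5,6,7,12,13,14,15): 0⊕0⊕1⊕1⊕1⊕1⊕0⊕0 = 0
s8 (pos 8,9,10,11,12,13,14,15): 0⊕1⊕1⊕1⊕1⊕1⊕0⊕0 = 1
Syndrome s8…s1 = 1001 → error at position 9.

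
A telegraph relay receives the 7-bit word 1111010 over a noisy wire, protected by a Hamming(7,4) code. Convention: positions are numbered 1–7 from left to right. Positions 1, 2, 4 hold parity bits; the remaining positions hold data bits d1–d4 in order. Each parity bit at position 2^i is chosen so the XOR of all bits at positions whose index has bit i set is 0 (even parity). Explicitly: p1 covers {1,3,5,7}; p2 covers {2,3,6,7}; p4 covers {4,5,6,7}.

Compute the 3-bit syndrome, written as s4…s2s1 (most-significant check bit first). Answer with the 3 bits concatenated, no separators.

s1 (pos 1,3,5,7): 1⊕1⊕0⊕0 = 0
s2 (pos 2,3,6,7): 1⊕1⊕1⊕0 = 1
s4 (pos 4,5,6,7): 1⊕0⊕1⊕0 = 0
Syndrome s4…s1 = 010 → error at position 2.

010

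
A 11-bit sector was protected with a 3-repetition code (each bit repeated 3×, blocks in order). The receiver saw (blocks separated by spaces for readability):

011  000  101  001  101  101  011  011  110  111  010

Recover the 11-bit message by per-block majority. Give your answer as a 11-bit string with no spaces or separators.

Block 1 (011): 2 ones → 1
Block 2 (000): 0 ones → 0
Block 3 (101): 2 ones → 1
Block 4 (001): 1 one → 0
Block 5 (101): 2 ones → 1
Block 6 (101): 2 ones → 1
Block 7 (011): 2 ones → 1
Block 8 (011): 2 ones → 1
Block 9 (110): 2 ones → 1
Block 10 (111): 3 ones → 1
Block 11 (010): 1 one → 0

10101111110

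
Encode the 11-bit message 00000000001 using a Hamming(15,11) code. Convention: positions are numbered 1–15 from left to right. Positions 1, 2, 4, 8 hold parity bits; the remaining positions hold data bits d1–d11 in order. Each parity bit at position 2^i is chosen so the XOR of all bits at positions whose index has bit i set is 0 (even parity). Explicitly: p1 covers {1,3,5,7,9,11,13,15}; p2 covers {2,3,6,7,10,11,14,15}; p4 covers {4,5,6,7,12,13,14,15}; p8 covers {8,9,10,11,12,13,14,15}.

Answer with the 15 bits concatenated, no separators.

110100010000001

Place data at non-parity positions: p1 p2 0 p4 0 0 0 p8 0 0 0 0 0 0 1
p1 (pos 1,3,5,7,9,11,13,15): XOR of data positions = 0⊕0⊕0⊕0⊕0⊕0⊕1 = 1
p2 (pos 2,3,6,7,10,11,14,15): XOR of data positions = 0⊕0⊕0⊕0⊕0⊕0⊕1 = 1
p4 (pos 4,5,6,7,12,13,14,15): XOR of data positions = 0⊕0⊕0⊕0⊕0⊕0⊕1 = 1
p8 (pos 8,9,10,11,12,13,14,15): XOR of data positions = 0⊕0⊕0⊕0⊕0⊕0⊕1 = 1
Codeword: 110100010000001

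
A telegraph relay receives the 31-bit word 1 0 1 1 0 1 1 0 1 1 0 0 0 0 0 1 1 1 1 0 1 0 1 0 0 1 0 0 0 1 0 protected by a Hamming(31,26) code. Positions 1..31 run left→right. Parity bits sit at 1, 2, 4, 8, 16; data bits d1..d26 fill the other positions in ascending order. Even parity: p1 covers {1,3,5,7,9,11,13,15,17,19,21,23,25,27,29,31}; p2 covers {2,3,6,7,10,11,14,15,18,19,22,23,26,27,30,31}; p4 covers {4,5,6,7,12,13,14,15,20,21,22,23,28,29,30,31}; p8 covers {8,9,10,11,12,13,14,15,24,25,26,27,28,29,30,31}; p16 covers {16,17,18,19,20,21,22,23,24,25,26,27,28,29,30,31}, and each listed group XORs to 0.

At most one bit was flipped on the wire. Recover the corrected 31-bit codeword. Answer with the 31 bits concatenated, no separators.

s1 (pos 1,3,5,7,9,11,13,15,17,19,21,23,25,27,29,31): 1⊕1⊕0⊕1⊕1⊕0⊕0⊕0⊕1⊕1⊕1⊕1⊕0⊕0⊕0⊕0 = 0
s2 (pos 2,3,6,7,10,11,14,15,18,19,22,23,26,27,30,31): 0⊕1⊕1⊕1⊕1⊕0⊕0⊕0⊕1⊕1⊕0⊕1⊕1⊕0⊕1⊕0 = 1
s4 (pos 4,5,6,7,12,13,14,15,20,21,22,23,28,29,30,31): 1⊕0⊕1⊕1⊕0⊕0⊕0⊕0⊕0⊕1⊕0⊕1⊕0⊕0⊕1⊕0 = 0
s8 (pos 8,9,10,11,12,13,14,15,24,25,26,27,28,29,30,31): 0⊕1⊕1⊕0⊕0⊕0⊕0⊕0⊕0⊕0⊕1⊕0⊕0⊕0⊕1⊕0 = 0
s16 (pos 16,17,18,19,20,21,22,23,24,25,26,27,28,29,30,31): 1⊕1⊕1⊕1⊕0⊕1⊕0⊕1⊕0⊕0⊕1⊕0⊕0⊕0⊕1⊕0 = 0
Syndrome s16…s1 = 00010 → error at position 2.
Flip position 2: 1011011011000001111010100100010 → 1111011011000001111010100100010

1111011011000001111010100100010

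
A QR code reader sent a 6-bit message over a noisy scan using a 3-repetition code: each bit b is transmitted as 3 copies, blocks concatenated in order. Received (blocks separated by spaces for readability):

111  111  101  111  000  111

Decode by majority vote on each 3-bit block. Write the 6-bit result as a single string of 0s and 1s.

Block 1 (111): 3 ones → 1
Block 2 (111): 3 ones → 1
Block 3 (101): 2 ones → 1
Block 4 (111): 3 ones → 1
Block 5 (000): 0 ones → 0
Block 6 (111): 3 ones → 1

111101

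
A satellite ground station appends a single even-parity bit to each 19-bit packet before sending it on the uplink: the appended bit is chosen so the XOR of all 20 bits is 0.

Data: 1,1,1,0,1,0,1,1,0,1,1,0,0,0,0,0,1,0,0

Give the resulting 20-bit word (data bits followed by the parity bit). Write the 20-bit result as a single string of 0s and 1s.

XOR of the 19 data bits: 1⊕1⊕1⊕0⊕1⊕0⊕1⊕1⊕0⊕1⊕1⊕0⊕0⊕0⊕0⊕0⊕1⊕0⊕0 = 1
Parity bit = 1 (so all 20 bits XOR to 0).

11101011011000001001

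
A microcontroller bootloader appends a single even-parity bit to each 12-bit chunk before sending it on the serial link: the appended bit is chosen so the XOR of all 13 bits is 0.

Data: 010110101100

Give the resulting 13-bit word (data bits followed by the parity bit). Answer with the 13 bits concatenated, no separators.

XOR of the 12 data bits: 0⊕1⊕0⊕1⊕1⊕0⊕1⊕0⊕1⊕1⊕0⊕0 = 0
Parity bit = 0 (so all 13 bits XOR to 0).

0101101011000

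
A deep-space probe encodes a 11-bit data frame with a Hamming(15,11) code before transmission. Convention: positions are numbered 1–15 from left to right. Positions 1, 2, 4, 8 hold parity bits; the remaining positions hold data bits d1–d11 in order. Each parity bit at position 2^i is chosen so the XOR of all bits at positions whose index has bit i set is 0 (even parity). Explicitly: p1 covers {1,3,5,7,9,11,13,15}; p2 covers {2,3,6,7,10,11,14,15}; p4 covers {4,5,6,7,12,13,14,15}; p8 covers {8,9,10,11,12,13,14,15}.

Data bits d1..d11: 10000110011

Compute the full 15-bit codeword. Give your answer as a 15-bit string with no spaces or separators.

111000000110011

Place data at non-parity positions: p1 p2 1 p4 0 0 0 p8 0 1 1 0 0 1 1
p1 (pos 1,3,5,7,9,11,13,15): XOR of data positions = 1⊕0⊕0⊕0⊕1⊕0⊕1 = 1
p2 (pos 2,3,6,7,10,11,14,15): XOR of data positions = 1⊕0⊕0⊕1⊕1⊕1⊕1 = 1
p4 (pos 4,5,6,7,12,13,14,15): XOR of data positions = 0⊕0⊕0⊕0⊕0⊕1⊕1 = 0
p8 (pos 8,9,10,11,12,13,14,15): XOR of data positions = 0⊕1⊕1⊕0⊕0⊕1⊕1 = 0
Codeword: 111000000110011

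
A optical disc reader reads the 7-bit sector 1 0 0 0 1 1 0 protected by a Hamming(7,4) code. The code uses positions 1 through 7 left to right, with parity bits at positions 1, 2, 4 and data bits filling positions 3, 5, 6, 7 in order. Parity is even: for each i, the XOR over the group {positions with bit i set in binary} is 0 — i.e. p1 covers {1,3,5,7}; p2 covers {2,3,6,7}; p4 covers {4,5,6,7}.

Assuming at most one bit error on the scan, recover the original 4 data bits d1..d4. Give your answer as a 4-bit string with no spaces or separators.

s1 (pos 1,3,5,7): 1⊕0⊕1⊕0 = 0
s2 (pos 2,3,6,7): 0⊕0⊕1⊕0 = 1
s4 (pos 4,5,6,7): 0⊕1⊕1⊕0 = 0
Syndrome s4…s1 = 010 → error at position 2.
Flip position 2: 1000110 → 1100110
Read data bits from positions 3,5,6,7: 0110

0110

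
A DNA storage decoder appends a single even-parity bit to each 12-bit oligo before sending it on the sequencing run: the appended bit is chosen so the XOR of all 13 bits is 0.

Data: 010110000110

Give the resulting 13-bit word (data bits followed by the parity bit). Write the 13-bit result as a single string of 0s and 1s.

0101100001101

XOR of the 12 data bits: 0⊕1⊕0⊕1⊕1⊕0⊕0⊕0⊕0⊕1⊕1⊕0 = 1
Parity bit = 1 (so all 13 bits XOR to 0).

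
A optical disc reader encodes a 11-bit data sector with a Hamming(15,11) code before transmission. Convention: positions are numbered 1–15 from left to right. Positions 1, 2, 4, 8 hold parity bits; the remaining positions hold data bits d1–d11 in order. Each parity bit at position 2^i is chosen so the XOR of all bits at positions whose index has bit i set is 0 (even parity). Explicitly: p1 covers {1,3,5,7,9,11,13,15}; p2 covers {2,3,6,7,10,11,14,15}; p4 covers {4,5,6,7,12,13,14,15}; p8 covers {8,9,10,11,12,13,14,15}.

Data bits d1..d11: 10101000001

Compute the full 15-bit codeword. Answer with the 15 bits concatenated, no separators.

111001001000001

Place data at non-parity positions: p1 p2 1 p4 0 1 0 p8 1 0 0 0 0 0 1
p1 (pos 1,3,5,7,9,11,13,15): XOR of data positions = 1⊕0⊕0⊕1⊕0⊕0⊕1 = 1
p2 (pos 2,3,6,7,10,11,14,15): XOR of data positions = 1⊕1⊕0⊕0⊕0⊕0⊕1 = 1
p4 (pos 4,5,6,7,12,13,14,15): XOR of data positions = 0⊕1⊕0⊕0⊕0⊕0⊕1 = 0
p8 (pos 8,9,10,11,12,13,14,15): XOR of data positions = 1⊕0⊕0⊕0⊕0⊕0⊕1 = 0
Codeword: 111001001000001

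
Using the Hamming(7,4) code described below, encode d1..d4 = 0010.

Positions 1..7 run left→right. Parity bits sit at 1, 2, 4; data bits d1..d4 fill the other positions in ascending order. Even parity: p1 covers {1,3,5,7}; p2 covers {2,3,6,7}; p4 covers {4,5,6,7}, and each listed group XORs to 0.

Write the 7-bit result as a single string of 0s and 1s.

Place data at non-parity positions: p1 p2 0 p4 0 1 0
p1 (pos 1,3,5,7): XOR of data positions = 0⊕0⊕0 = 0
p2 (pos 2,3,6,7): XOR of data positions = 0⊕1⊕0 = 1
p4 (pos 4,5,6,7): XOR of data positions = 0⊕1⊕0 = 1
Codeword: 0101010

0101010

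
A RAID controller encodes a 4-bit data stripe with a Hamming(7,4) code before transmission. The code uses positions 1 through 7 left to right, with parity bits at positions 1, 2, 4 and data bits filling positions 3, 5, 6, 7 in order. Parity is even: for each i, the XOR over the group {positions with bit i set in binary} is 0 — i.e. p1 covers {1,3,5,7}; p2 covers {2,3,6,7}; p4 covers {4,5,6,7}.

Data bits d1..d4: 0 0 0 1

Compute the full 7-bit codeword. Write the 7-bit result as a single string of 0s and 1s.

Place data at non-parity positions: p1 p2 0 p4 0 0 1
p1 (pos 1,3,5,7): XOR of data positions = 0⊕0⊕1 = 1
p2 (pos 2,3,6,7): XOR of data positions = 0⊕0⊕1 = 1
p4 (pos 4,5,6,7): XOR of data positions = 0⊕0⊕1 = 1
Codeword: 1101001

1101001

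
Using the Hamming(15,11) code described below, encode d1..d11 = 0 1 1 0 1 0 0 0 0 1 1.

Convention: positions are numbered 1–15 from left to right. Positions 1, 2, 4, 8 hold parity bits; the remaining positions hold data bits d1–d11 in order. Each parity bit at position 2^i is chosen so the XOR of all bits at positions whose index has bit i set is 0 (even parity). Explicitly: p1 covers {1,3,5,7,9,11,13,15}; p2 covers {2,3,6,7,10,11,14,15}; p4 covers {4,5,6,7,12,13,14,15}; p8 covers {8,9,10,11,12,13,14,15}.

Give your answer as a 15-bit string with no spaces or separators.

110011011000011

Place data at non-parity positions: p1 p2 0 p4 1 1 0 p8 1 0 0 0 0 1 1
p1 (pos 1,3,5,7,9,11,13,15): XOR of data positions = 0⊕1⊕0⊕1⊕0⊕0⊕1 = 1
p2 (pos 2,3,6,7,10,11,14,15): XOR of data positions = 0⊕1⊕0⊕0⊕0⊕1⊕1 = 1
p4 (pos 4,5,6,7,12,13,14,15): XOR of data positions = 1⊕1⊕0⊕0⊕0⊕1⊕1 = 0
p8 (pos 8,9,10,11,12,13,14,15): XOR of data positions = 1⊕0⊕0⊕0⊕0⊕1⊕1 = 1
Codeword: 110011011000011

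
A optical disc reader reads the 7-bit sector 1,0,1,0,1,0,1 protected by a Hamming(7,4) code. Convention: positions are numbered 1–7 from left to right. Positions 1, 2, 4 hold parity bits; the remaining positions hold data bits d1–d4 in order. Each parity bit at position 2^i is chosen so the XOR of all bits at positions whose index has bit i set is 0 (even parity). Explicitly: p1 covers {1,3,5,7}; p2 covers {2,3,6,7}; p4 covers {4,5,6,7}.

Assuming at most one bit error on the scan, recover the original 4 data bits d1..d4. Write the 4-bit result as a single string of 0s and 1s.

1101

s1 (pos 1,3,5,7): 1⊕1⊕1⊕1 = 0
s2 (pos 2,3,6,7): 0⊕1⊕0⊕1 = 0
s4 (pos 4,5,6,7): 0⊕1⊕0⊕1 = 0
Syndrome s4…s1 = 000 → no error.
Read data bits from positions 3,5,6,7: 1101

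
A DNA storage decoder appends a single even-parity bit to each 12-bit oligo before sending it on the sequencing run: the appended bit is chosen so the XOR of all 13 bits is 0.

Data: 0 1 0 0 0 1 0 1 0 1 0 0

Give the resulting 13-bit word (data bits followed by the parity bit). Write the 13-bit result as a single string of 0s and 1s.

XOR of the 12 data bits: 0⊕1⊕0⊕0⊕0⊕1⊕0⊕1⊕0⊕1⊕0⊕0 = 0
Parity bit = 0 (so all 13 bits XOR to 0).

0100010101000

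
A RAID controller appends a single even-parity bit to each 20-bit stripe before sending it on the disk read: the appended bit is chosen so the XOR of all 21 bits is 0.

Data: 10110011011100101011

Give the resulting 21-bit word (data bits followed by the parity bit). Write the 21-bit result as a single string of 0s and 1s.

XOR of the 20 data bits: 1⊕0⊕1⊕1⊕0⊕0⊕1⊕1⊕0⊕1⊕1⊕1⊕0⊕0⊕1⊕0⊕1⊕0⊕1⊕1 = 0
Parity bit = 0 (so all 21 bits XOR to 0).

101100110111001010110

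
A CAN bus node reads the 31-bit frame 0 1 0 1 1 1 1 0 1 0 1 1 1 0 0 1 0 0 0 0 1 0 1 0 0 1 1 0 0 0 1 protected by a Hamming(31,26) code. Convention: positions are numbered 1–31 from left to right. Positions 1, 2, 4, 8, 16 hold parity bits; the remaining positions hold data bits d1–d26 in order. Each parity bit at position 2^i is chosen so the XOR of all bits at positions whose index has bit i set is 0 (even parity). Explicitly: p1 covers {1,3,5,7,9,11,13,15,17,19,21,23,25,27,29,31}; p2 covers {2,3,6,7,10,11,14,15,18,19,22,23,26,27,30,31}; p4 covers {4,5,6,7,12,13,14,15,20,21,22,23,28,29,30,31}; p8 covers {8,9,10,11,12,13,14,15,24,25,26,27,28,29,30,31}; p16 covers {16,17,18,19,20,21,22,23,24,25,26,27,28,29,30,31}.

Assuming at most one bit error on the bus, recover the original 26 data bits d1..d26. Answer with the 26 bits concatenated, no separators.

s1 (pos 1,3,5,7,9,11,13,15,17,19,21,23,25,27,29,31): 0⊕0⊕1⊕1⊕1⊕1⊕1⊕0⊕0⊕0⊕1⊕1⊕0⊕1⊕0⊕1 = 1
s2 (pos 2,3,6,7,10,11,14,15,18,19,22,23,26,27,30,31): 1⊕0⊕1⊕1⊕0⊕1⊕0⊕0⊕0⊕0⊕0⊕1⊕1⊕1⊕0⊕1 = 0
s4 (pos 4,5,6,7,12,13,14,15,20,21,22,23,28,29,30,31): 1⊕1⊕1⊕1⊕1⊕1⊕0⊕0⊕0⊕1⊕0⊕1⊕0⊕0⊕0⊕1 = 1
s8 (pos 8,9,10,11,12,13,14,15,24,25,26,27,28,29,30,31): 0⊕1⊕0⊕1⊕1⊕1⊕0⊕0⊕0⊕0⊕1⊕1⊕0⊕0⊕0⊕1 = 1
s16 (pos 16,17,18,19,20,21,22,23,24,25,26,27,28,29,30,31): 1⊕0⊕0⊕0⊕0⊕1⊕0⊕1⊕0⊕0⊕1⊕1⊕0⊕0⊕0⊕1 = 0
Syndrome s16…s1 = 01101 → error at position 13.
Flip position 13: 0101111010111001000010100110001 → 0101111010110001000010100110001
Read data bits from positions 3,5,6,7,9,10,11,12,13,14,15,17,18,19,20,21,22,23,24,25,26,27,28,29,30,31: 01111011000000010100110001

01111011000000010100110001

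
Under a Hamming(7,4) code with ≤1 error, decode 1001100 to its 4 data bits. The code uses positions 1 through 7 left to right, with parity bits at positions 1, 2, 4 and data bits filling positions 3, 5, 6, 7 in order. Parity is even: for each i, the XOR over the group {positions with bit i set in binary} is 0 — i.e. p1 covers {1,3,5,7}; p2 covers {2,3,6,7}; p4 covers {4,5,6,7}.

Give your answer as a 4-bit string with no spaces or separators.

s1 (pos 1,3,5,7): 1⊕0⊕1⊕0 = 0
s2 (pos 2,3,6,7): 0⊕0⊕0⊕0 = 0
s4 (pos 4,5,6,7): 1⊕1⊕0⊕0 = 0
Syndrome s4…s1 = 000 → no error.
Read data bits from positions 3,5,6,7: 0100

0100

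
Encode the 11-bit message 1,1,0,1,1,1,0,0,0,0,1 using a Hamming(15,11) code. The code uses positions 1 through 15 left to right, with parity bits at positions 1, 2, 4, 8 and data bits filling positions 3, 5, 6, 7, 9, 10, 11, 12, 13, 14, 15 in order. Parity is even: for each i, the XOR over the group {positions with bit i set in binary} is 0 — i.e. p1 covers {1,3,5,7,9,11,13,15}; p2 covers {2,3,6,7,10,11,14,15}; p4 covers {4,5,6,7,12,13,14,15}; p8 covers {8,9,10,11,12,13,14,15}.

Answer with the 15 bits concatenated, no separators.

Place data at non-parity positions: p1 p2 1 p4 1 0 1 p8 1 1 0 0 0 0 1
p1 (pos 1,3,5,7,9,11,13,15): XOR of data positions = 1⊕1⊕1⊕1⊕0⊕0⊕1 = 1
p2 (pos 2,3,6,7,10,11,14,15): XOR of data positions = 1⊕0⊕1⊕1⊕0⊕0⊕1 = 0
p4 (pos 4,5,6,7,12,13,14,15): XOR of data positions = 1⊕0⊕1⊕0⊕0⊕0⊕1 = 1
p8 (pos 8,9,10,11,12,13,14,15): XOR of data positions = 1⊕1⊕0⊕0⊕0⊕0⊕1 = 1
Codeword: 101110111100001

101110111100001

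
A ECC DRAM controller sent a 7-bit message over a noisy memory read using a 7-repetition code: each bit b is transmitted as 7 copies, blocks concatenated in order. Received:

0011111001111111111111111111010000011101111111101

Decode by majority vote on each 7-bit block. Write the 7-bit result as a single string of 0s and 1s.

Block 1 (0011111): 5 ones → 1
Block 2 (0011111): 5 ones → 1
Block 3 (1111111): 7 ones → 1
Block 4 (1111111): 7 ones → 1
Block 5 (0100000): 1 one → 0
Block 6 (1110111): 6 ones → 1
Block 7 (1111101): 6 ones → 1

1111011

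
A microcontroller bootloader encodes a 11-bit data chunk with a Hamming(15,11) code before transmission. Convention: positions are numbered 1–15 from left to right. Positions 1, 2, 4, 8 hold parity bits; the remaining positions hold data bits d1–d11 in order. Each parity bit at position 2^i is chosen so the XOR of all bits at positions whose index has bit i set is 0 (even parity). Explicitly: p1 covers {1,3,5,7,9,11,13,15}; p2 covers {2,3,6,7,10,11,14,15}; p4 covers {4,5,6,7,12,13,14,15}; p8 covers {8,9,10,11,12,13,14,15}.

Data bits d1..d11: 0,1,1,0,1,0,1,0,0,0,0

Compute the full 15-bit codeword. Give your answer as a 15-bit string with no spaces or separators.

100011001010000

Place data at non-parity positions: p1 p2 0 p4 1 1 0 p8 1 0 1 0 0 0 0
p1 (pos 1,3,5,7,9,11,13,15): XOR of data positions = 0⊕1⊕0⊕1⊕1⊕0⊕0 = 1
p2 (pos 2,3,6,7,10,11,14,15): XOR of data positions = 0⊕1⊕0⊕0⊕1⊕0⊕0 = 0
p4 (pos 4,5,6,7,12,13,14,15): XOR of data positions = 1⊕1⊕0⊕0⊕0⊕0⊕0 = 0
p8 (pos 8,9,10,11,12,13,14,15): XOR of data positions = 1⊕0⊕1⊕0⊕0⊕0⊕0 = 0
Codeword: 100011001010000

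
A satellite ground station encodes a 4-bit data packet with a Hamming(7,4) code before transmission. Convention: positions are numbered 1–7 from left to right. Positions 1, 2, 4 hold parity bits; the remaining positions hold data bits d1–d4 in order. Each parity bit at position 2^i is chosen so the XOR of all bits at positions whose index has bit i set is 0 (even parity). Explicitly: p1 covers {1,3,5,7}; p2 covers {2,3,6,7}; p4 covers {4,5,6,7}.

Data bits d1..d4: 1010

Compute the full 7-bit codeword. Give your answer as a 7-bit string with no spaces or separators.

Place data at non-parity positions: p1 p2 1 p4 0 1 0
p1 (pos 1,3,5,7): XOR of data positions = 1⊕0⊕0 = 1
p2 (pos 2,3,6,7): XOR of data positions = 1⊕1⊕0 = 0
p4 (pos 4,5,6,7): XOR of data positions = 0⊕1⊕0 = 1
Codeword: 1011010

1011010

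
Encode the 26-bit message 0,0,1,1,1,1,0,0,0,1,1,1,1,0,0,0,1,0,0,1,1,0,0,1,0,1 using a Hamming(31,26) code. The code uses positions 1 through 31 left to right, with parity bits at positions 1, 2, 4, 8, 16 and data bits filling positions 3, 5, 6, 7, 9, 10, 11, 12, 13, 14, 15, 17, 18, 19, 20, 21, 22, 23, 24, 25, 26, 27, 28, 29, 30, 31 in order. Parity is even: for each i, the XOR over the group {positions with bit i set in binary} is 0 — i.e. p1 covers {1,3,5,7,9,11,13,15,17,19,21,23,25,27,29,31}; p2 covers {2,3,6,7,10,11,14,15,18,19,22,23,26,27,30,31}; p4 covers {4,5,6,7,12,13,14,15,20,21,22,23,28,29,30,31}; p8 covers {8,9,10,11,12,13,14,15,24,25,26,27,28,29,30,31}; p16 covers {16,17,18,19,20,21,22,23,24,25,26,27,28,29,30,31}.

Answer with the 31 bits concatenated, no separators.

Place data at non-parity positions: p1 p2 0 p4 0 1 1 p8 1 1 0 0 0 1 1 p16 1 1 0 0 0 1 0 0 1 1 0 0 1 0 1
p1 (pos 1,3,5,7,9,11,13,15,17,19,21,23,25,27,29,31): XOR of data positions = 0⊕0⊕1⊕1⊕0⊕0⊕1⊕1⊕0⊕0⊕0⊕1⊕0⊕1⊕1 = 1
p2 (pos 2,3,6,7,10,11,14,15,18,19,22,23,26,27,30,31): XOR of data positions = 0⊕1⊕1⊕1⊕0⊕1⊕1⊕1⊕0⊕1⊕0⊕1⊕0⊕0⊕1 = 1
p4 (pos 4,5,6,7,12,13,14,15,20,21,22,23,28,29,30,31): XOR of data positions = 0⊕1⊕1⊕0⊕0⊕1⊕1⊕0⊕0⊕1⊕0⊕0⊕1⊕0⊕1 = 1
p8 (pos 8,9,10,11,12,13,14,15,24,25,26,27,28,29,30,31): XOR of data positions = 1⊕1⊕0⊕0⊕0⊕1⊕1⊕0⊕1⊕1⊕0⊕0⊕1⊕0⊕1 = 0
p16 (pos 16,17,18,19,20,21,22,23,24,25,26,27,28,29,30,31): XOR of data positions = 1⊕1⊕0⊕0⊕0⊕1⊕0⊕0⊕1⊕1⊕0⊕0⊕1⊕0⊕1 = 1
Codeword: 1101011011000111110001001100101

1101011011000111110001001100101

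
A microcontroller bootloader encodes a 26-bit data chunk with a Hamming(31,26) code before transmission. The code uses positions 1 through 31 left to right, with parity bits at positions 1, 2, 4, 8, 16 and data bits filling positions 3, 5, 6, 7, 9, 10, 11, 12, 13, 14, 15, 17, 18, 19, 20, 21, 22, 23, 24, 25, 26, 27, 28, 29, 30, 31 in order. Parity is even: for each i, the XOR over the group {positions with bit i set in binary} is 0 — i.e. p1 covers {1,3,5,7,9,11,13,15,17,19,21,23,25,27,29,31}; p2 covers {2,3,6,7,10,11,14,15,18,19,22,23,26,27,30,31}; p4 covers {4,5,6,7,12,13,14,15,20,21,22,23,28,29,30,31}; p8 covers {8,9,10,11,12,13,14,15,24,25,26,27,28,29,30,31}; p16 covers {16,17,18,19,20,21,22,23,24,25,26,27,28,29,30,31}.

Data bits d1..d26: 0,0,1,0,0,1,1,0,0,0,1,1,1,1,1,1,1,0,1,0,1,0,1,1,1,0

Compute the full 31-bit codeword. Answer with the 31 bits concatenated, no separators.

0100010001100011111111010101110

Place data at non-parity positions: p1 p2 0 p4 0 1 0 p8 0 1 1 0 0 0 1 p16 1 1 1 1 1 1 0 1 0 1 0 1 1 1 0
p1 (pos 1,3,5,7,9,11,13,15,17,19,21,23,25,27,29,31): XOR of data positions = 0⊕0⊕0⊕0⊕1⊕0⊕1⊕1⊕1⊕1⊕0⊕0⊕0⊕1⊕0 = 0
p2 (pos 2,3,6,7,10,11,14,15,18,19,22,23,26,27,30,31): XOR of data positions = 0⊕1⊕0⊕1⊕1⊕0⊕1⊕1⊕1⊕1⊕0⊕1⊕0⊕1⊕0 = 1
p4 (pos 4,5,6,7,12,13,14,15,20,21,22,23,28,29,30,31): XOR of data positions = 0⊕1⊕0⊕0⊕0⊕0⊕1⊕1⊕1⊕1⊕0⊕1⊕1⊕1⊕0 = 0
p8 (pos 8,9,10,11,12,13,14,15,24,25,26,27,28,29,30,31): XOR of data positions = 0⊕1⊕1⊕0⊕0⊕0⊕1⊕1⊕0⊕1⊕0⊕1⊕1⊕1⊕0 = 0
p16 (pos 16,17,18,19,20,21,22,23,24,25,26,27,28,29,30,31): XOR of data positions = 1⊕1⊕1⊕1⊕1⊕1⊕0⊕1⊕0⊕1⊕0⊕1⊕1⊕1⊕0 = 1
Codeword: 0100010001100011111111010101110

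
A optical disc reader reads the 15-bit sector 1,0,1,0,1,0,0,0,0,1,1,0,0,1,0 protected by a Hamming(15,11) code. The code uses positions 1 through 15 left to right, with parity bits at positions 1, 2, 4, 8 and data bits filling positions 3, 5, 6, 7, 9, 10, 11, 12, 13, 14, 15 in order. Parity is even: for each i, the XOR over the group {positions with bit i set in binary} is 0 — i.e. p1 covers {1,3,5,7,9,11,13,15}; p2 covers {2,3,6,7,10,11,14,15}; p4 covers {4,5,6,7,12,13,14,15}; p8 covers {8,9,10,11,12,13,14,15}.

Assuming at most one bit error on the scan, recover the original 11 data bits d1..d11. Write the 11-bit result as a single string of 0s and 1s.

s1 (pos 1,3,5,7,9,11,13,15): 1⊕1⊕1⊕0⊕0⊕1⊕0⊕0 = 0
s2 (pos 2,3,6,7,10,11,14,15): 0⊕1⊕0⊕0⊕1⊕1⊕1⊕0 = 0
s4 (pos 4,5,6,7,12,13,14,15): 0⊕1⊕0⊕0⊕0⊕0⊕1⊕0 = 0
s8 (pos 8,9,10,11,12,13,14,15): 0⊕0⊕1⊕1⊕0⊕0⊕1⊕0 = 1
Syndrome s8…s1 = 1000 → error at position 8.
Flip position 8: 101010000110010 → 101010010110010
Read data bits from positions 3,5,6,7,9,10,11,12,13,14,15: 11000110010

11000110010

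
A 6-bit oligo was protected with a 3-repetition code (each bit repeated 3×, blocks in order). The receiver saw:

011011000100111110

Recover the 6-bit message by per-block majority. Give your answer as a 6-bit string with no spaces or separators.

110011

Block 1 (011): 2 ones → 1
Block 2 (011): 2 ones → 1
Block 3 (000): 0 ones → 0
Block 4 (100): 1 one → 0
Block 5 (111): 3 ones → 1
Block 6 (110): 2 ones → 1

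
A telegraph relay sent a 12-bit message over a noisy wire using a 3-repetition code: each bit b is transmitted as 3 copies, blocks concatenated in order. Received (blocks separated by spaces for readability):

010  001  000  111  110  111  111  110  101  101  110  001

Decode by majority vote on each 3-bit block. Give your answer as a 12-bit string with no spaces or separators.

000111111110

Block 1 (010): 1 one → 0
Block 2 (001): 1 one → 0
Block 3 (000): 0 ones → 0
Block 4 (111): 3 ones → 1
Block 5 (110): 2 ones → 1
Block 6 (111): 3 ones → 1
Block 7 (111): 3 ones → 1
Block 8 (110): 2 ones → 1
Block 9 (101): 2 ones → 1
Block 10 (101): 2 ones → 1
Block 11 (110): 2 ones → 1
Block 12 (001): 1 one → 0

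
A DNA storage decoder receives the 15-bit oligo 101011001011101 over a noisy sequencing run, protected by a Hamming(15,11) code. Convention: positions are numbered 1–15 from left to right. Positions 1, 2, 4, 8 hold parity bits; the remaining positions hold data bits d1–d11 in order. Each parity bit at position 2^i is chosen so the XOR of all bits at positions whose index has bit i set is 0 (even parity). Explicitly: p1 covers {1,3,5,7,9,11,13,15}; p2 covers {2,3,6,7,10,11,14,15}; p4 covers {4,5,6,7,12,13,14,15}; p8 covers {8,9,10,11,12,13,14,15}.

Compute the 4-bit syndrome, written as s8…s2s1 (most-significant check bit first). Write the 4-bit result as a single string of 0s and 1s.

s1 (pos 1,3,5,7,9,11,13,15): 1⊕1⊕1⊕0⊕1⊕1⊕1⊕1 = 1
s2 (pos 2,3,6,7,10,11,14,15): 0⊕1⊕1⊕0⊕0⊕1⊕0⊕1 = 0
s4 (pos 4,5,6,7,12,13,14,15): 0⊕1⊕1⊕0⊕1⊕1⊕0⊕1 = 1
s8 (pos 8,9,10,11,12,13,14,15): 0⊕1⊕0⊕1⊕1⊕1⊕0⊕1 = 1
Syndrome s8…s1 = 1101 → error at position 13.

1101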